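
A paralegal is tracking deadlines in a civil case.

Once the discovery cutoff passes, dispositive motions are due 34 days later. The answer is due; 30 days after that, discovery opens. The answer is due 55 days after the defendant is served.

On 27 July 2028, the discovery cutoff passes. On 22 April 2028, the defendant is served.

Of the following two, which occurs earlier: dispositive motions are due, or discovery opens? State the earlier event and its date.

Discovery opens — 16 July 2028

The discovery cutoff passes: Jul 27, 2028.
Dispositive motions are due: Jul 27, 2028 + 34 days = Aug 30, 2028.
The defendant is served: Apr 22, 2028.
The answer is due: Apr 22, 2028 + 55 days = Jun 16, 2028.
Discovery opens: Jun 16, 2028 + 30 days = Jul 16, 2028.
Comparing: dispositive motions are due on Aug 30, 2028 vs discovery opens on Jul 16, 2028. Earlier: discovery opens.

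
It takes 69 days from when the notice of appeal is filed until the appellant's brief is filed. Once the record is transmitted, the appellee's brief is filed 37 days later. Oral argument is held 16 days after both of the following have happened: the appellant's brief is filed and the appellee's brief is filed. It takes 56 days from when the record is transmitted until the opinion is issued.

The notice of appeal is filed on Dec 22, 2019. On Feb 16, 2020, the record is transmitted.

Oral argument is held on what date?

Apr 9, 2020

The notice of appeal is filed: Dec 22, 2019.
The appellant's brief is filed: Dec 22, 2019 + 69 days = Feb 29, 2020.
The record is transmitted: Feb 16, 2020.
The appellee's brief is filed: Feb 16, 2020 + 37 days = Mar 24, 2020.
Both prerequisites met — the appellant's brief is filed (Feb 29, 2020), the appellee's brief is filed (Mar 24, 2020); the later is Mar 24, 2020.
Oral argument is held: Mar 24, 2020 + 16 days = Apr 9, 2020.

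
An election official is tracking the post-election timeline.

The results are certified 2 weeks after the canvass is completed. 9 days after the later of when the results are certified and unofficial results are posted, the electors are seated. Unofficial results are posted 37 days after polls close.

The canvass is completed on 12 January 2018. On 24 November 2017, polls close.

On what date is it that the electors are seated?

4 February 2018

The canvass is completed: Jan 12, 2018.
The results are certified: Jan 12, 2018 + 2 weeks = Jan 26, 2018.
Polls close: Nov 24, 2017.
Unofficial results are posted: Nov 24, 2017 + 37 days = Dec 31, 2017.
Both prerequisites met — the results are certified (Jan 26, 2018), unofficial results are posted (Dec 31, 2017); the later is Jan 26, 2018.
The electors are seated: Jan 26, 2018 + 9 days = Feb 4, 2018.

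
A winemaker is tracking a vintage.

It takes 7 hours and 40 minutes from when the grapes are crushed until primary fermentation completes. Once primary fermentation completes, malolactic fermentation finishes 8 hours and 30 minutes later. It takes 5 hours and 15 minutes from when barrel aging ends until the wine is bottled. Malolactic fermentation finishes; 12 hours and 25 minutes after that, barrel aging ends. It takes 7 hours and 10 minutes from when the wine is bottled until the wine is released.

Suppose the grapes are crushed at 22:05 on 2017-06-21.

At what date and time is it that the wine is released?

15:05 on 2017-06-23

The grapes are crushed: 22:05 Jun 21, 2017.
Primary fermentation completes: 22:05 Jun 21, 2017 + 7h40m = 05:45 Jun 22, 2017.
Malolactic fermentation finishes: 05:45 Jun 22, 2017 + 8h30m = 14:15 Jun 22, 2017.
Barrel aging ends: 14:15 Jun 22, 2017 + 12h25m = 02:40 Jun 23, 2017.
The wine is bottled: 02:40 Jun 23, 2017 + 5h15m = 07:55 Jun 23, 2017.
The wine is released: 07:55 Jun 23, 2017 + 7h10m = 15:05 Jun 23, 2017.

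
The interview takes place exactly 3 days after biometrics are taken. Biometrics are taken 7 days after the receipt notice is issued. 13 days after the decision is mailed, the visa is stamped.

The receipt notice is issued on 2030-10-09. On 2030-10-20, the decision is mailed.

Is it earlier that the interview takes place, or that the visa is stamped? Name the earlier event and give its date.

The receipt notice is issued: Oct 9, 2030.
Biometrics are taken: Oct 9, 2030 + 7 days = Oct 16, 2030.
The interview takes place: Oct 16, 2030 + 3 days = Oct 19, 2030.
The decision is mailed: Oct 20, 2030.
The visa is stamped: Oct 20, 2030 + 13 days = Nov 2, 2030.
Comparing: the interview takes place on Oct 19, 2030 vs the visa is stamped on Nov 2, 2030. Earlier: the interview takes place.

The interview takes place — 2030-10-19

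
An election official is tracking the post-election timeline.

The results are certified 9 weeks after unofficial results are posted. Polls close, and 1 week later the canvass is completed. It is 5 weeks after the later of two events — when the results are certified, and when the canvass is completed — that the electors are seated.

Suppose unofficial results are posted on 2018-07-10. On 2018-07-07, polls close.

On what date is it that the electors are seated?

2018-10-16

Unofficial results are posted: Jul 10, 2018.
The results are certified: Jul 10, 2018 + 9 weeks = Sep 11, 2018.
Polls close: Jul 7, 2018.
The canvass is completed: Jul 7, 2018 + 1 week = Jul 14, 2018.
Both prerequisites met — the results are certified (Sep 11, 2018), the canvass is completed (Jul 14, 2018); the later is Sep 11, 2018.
The electors are seated: Sep 11, 2018 + 5 weeks = Oct 16, 2018.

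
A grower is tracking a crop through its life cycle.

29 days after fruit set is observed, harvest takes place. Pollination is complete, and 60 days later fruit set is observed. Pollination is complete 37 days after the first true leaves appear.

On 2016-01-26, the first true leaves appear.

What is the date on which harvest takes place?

The first true leaves appear: Jan 26, 2016.
Pollination is complete: Jan 26, 2016 + 37 days = Mar 3, 2016.
Fruit set is observed: Mar 3, 2016 + 60 days = May 2, 2016.
Harvest takes place: May 2, 2016 + 29 days = May 31, 2016.

2016-05-31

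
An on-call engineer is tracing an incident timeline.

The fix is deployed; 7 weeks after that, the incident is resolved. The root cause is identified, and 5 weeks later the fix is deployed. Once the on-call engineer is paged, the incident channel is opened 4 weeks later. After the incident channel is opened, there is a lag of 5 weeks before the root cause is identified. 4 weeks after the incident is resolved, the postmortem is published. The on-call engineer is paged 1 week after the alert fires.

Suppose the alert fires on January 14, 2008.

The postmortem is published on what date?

July 14, 2008

The alert fires: Jan 14, 2008.
The on-call engineer is paged: Jan 14, 2008 + 1 week = Jan 21, 2008.
The incident channel is opened: Jan 21, 2008 + 4 weeks = Feb 18, 2008.
The root cause is identified: Feb 18, 2008 + 5 weeks = Mar 24, 2008.
The fix is deployed: Mar 24, 2008 + 5 weeks = Apr 28, 2008.
The incident is resolved: Apr 28, 2008 + 7 weeks = Jun 16, 2008.
The postmortem is published: Jun 16, 2008 + 4 weeks = Jul 14, 2008.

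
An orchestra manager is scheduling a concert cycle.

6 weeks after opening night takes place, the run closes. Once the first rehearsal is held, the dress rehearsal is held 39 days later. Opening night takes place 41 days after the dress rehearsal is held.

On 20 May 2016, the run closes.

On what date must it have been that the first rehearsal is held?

19 January 2016

The run closes: May 20, 2016.
Opening night takes place: May 20, 2016 − 6 weeks = Apr 8, 2016.
The dress rehearsal is held: Apr 8, 2016 − 41 days = Feb 27, 2016.
The first rehearsal is held: Feb 27, 2016 − 39 days = Jan 19, 2016.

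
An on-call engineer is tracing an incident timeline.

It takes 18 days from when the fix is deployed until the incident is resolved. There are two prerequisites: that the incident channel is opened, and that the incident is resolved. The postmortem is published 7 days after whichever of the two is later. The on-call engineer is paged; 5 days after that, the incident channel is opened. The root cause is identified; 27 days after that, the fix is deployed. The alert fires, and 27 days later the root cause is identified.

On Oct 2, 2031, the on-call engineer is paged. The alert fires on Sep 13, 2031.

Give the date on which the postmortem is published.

Dec 1, 2031

The on-call engineer is paged: Oct 2, 2031.
The incident channel is opened: Oct 2, 2031 + 5 days = Oct 7, 2031.
The alert fires: Sep 13, 2031.
The root cause is identified: Sep 13, 2031 + 27 days = Oct 10, 2031.
The fix is deployed: Oct 10, 2031 + 27 days = Nov 6, 2031.
The incident is resolved: Nov 6, 2031 + 18 days = Nov 24, 2031.
Both prerequisites met — the incident channel is opened (Oct 7, 2031), the incident is resolved (Nov 24, 2031); the later is Nov 24, 2031.
The postmortem is published: Nov 24, 2031 + 7 days = Dec 1, 2031.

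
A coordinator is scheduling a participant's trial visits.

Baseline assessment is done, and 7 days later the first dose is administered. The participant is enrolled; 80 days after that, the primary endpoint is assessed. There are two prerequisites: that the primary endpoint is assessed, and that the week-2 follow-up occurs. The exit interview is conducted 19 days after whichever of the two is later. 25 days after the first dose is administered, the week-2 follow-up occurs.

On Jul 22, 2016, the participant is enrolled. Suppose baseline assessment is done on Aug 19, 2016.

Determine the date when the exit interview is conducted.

The participant is enrolled: Jul 22, 2016.
The primary endpoint is assessed: Jul 22, 2016 + 80 days = Oct 10, 2016.
Baseline assessment is done: Aug 19, 2016.
The first dose is administered: Aug 19, 2016 + 7 days = Aug 26, 2016.
The week-2 follow-up occurs: Aug 26, 2016 + 25 days = Sep 20, 2016.
Both prerequisites met — the primary endpoint is assessed (Oct 10, 2016), the week-2 follow-up occurs (Sep 20, 2016); the later is Oct 10, 2016.
The exit interview is conducted: Oct 10, 2016 + 19 days = Oct 29, 2016.

Oct 29, 2016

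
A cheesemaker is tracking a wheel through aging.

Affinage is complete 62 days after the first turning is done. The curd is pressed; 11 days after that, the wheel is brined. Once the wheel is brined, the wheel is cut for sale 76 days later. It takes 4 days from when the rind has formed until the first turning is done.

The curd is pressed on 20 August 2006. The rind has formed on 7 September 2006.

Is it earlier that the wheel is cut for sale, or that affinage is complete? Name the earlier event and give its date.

Affinage is complete — 12 November 2006

The curd is pressed: Aug 20, 2006.
The wheel is brined: Aug 20, 2006 + 11 days = Aug 31, 2006.
The wheel is cut for sale: Aug 31, 2006 + 76 days = Nov 15, 2006.
The rind has formed: Sep 7, 2006.
The first turning is done: Sep 7, 2006 + 4 days = Sep 11, 2006.
Affinage is complete: Sep 11, 2006 + 62 days = Nov 12, 2006.
Comparing: the wheel is cut for sale on Nov 15, 2006 vs affinage is complete on Nov 12, 2006. Earlier: affinage is complete.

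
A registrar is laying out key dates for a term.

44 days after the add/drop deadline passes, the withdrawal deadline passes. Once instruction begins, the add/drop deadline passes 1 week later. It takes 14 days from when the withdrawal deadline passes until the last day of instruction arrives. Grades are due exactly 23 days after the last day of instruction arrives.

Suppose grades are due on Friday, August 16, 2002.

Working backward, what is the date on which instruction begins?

Grades are due: Aug 16, 2002.
The last day of instruction arrives: Aug 16, 2002 − 23 days = Jul 24, 2002.
The withdrawal deadline passes: Jul 24, 2002 − 14 days = Jul 10, 2002.
The add/drop deadline passes: Jul 10, 2002 − 44 days = May 27, 2002.
Instruction begins: May 27, 2002 − 1 week = May 20, 2002.

Monday, May 20, 2002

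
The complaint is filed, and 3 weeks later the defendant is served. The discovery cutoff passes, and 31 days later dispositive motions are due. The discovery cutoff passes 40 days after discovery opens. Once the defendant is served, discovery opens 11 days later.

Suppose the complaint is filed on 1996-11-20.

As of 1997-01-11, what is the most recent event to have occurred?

Discovery opens

The complaint is filed: Nov 20, 1996.
The defendant is served: Nov 20, 1996 + 3 weeks = Dec 11, 1996.
Discovery opens: Dec 11, 1996 + 11 days = Dec 22, 1996.
The discovery cutoff passes: Dec 22, 1996 + 40 days = Jan 31, 1997.
Dispositive motions are due: Jan 31, 1997 + 31 days = Mar 3, 1997.
Jan 11, 1997 falls between when discovery opens (Dec 22, 1996) and when the discovery cutoff passes (Jan 31, 1997).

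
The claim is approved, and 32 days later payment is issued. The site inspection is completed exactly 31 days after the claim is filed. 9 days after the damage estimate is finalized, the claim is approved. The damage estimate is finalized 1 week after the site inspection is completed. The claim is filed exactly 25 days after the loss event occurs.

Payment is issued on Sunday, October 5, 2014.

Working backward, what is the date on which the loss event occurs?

Monday, June 23, 2014

Payment is issued: Oct 5, 2014.
The claim is approved: Oct 5, 2014 − 32 days = Sep 3, 2014.
The damage estimate is finalized: Sep 3, 2014 − 9 days = Aug 25, 2014.
The site inspection is completed: Aug 25, 2014 − 1 week = Aug 18, 2014.
The claim is filed: Aug 18, 2014 − 31 days = Jul 18, 2014.
The loss event occurs: Jul 18, 2014 − 25 days = Jun 23, 2014.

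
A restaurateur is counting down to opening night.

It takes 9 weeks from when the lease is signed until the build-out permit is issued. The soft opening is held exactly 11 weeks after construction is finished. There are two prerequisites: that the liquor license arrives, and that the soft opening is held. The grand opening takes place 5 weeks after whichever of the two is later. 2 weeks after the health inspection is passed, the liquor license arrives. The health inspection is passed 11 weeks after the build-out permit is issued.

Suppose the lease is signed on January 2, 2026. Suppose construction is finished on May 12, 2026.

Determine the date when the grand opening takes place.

The lease is signed: Jan 2, 2026.
The build-out permit is issued: Jan 2, 2026 + 9 weeks = Mar 6, 2026.
The health inspection is passed: Mar 6, 2026 + 11 weeks = May 22, 2026.
The liquor license arrives: May 22, 2026 + 2 weeks = Jun 5, 2026.
Construction is finished: May 12, 2026.
The soft opening is held: May 12, 2026 + 11 weeks = Jul 28, 2026.
Both prerequisites met — the liquor license arrives (Jun 5, 2026), the soft opening is held (Jul 28, 2026); the later is Jul 28, 2026.
The grand opening takes place: Jul 28, 2026 + 5 weeks = Sep 1, 2026.

September 1, 2026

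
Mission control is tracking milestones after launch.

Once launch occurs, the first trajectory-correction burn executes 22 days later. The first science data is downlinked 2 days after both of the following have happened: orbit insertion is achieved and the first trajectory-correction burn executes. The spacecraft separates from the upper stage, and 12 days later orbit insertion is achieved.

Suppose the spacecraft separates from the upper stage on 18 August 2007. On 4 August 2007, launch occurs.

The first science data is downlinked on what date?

The spacecraft separates from the upper stage: Aug 18, 2007.
Orbit insertion is achieved: Aug 18, 2007 + 12 days = Aug 30, 2007.
Launch occurs: Aug 4, 2007.
The first trajectory-correction burn executes: Aug 4, 2007 + 22 days = Aug 26, 2007.
Both prerequisites met — orbit insertion is achieved (Aug 30, 2007), the first trajectory-correction burn executes (Aug 26, 2007); the later is Aug 30, 2007.
The first science data is downlinked: Aug 30, 2007 + 2 days = Sep 1, 2007.

1 September 2007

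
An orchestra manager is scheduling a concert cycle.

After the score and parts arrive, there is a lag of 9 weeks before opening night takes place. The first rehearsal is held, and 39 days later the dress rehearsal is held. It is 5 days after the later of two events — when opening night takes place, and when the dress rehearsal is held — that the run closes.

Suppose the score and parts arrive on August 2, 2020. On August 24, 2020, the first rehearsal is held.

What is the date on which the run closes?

October 9, 2020

The score and parts arrive: Aug 2, 2020.
Opening night takes place: Aug 2, 2020 + 9 weeks = Oct 4, 2020.
The first rehearsal is held: Aug 24, 2020.
The dress rehearsal is held: Aug 24, 2020 + 39 days = Oct 2, 2020.
Both prerequisites met — opening night takes place (Oct 4, 2020), the dress rehearsal is held (Oct 2, 2020); the later is Oct 4, 2020.
The run closes: Oct 4, 2020 + 5 days = Oct 9, 2020.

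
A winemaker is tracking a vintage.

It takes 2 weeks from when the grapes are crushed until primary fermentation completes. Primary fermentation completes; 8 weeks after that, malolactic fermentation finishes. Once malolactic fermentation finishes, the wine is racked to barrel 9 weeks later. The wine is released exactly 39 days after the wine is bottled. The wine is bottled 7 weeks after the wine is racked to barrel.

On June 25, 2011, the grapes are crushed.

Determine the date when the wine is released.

The grapes are crushed: Jun 25, 2011.
Primary fermentation completes: Jun 25, 2011 + 2 weeks = Jul 9, 2011.
Malolactic fermentation finishes: Jul 9, 2011 + 8 weeks = Sep 3, 2011.
The wine is racked to barrel: Sep 3, 2011 + 9 weeks = Nov 5, 2011.
The wine is bottled: Nov 5, 2011 + 7 weeks = Dec 24, 2011.
The wine is released: Dec 24, 2011 + 39 days = Feb 1, 2012.

February 1, 2012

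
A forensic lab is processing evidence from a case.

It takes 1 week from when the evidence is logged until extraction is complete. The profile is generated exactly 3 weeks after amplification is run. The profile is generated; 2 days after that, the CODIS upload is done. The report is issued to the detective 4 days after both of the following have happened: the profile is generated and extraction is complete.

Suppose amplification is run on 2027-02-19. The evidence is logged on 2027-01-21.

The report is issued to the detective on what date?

Amplification is run: Feb 19, 2027.
The profile is generated: Feb 19, 2027 + 3 weeks = Mar 12, 2027.
The evidence is logged: Jan 21, 2027.
Extraction is complete: Jan 21, 2027 + 1 week = Jan 28, 2027.
Both prerequisites met — the profile is generated (Mar 12, 2027), extraction is complete (Jan 28, 2027); the later is Mar 12, 2027.
The report is issued to the detective: Mar 12, 2027 + 4 days = Mar 16, 2027.

2027-03-16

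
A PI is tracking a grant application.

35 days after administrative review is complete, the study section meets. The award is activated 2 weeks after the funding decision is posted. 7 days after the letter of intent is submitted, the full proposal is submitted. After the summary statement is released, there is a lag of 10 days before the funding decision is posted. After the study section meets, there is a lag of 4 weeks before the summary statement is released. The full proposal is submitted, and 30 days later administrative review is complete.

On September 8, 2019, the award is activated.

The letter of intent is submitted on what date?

May 7, 2019

The award is activated: Sep 8, 2019.
The funding decision is posted: Sep 8, 2019 − 2 weeks = Aug 25, 2019.
The summary statement is released: Aug 25, 2019 − 10 days = Aug 15, 2019.
The study section meets: Aug 15, 2019 − 4 weeks = Jul 18, 2019.
Administrative review is complete: Jul 18, 2019 − 35 days = Jun 13, 2019.
The full proposal is submitted: Jun 13, 2019 − 30 days = May 14, 2019.
The letter of intent is submitted: May 14, 2019 − 7 days = May 7, 2019.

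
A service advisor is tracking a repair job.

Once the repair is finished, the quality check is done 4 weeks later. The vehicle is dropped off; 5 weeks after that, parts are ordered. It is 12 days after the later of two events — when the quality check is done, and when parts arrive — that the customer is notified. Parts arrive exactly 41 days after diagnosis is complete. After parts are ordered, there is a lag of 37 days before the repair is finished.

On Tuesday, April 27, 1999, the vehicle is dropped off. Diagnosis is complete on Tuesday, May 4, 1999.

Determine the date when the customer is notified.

Tuesday, August 17, 1999

The vehicle is dropped off: Apr 27, 1999.
Parts are ordered: Apr 27, 1999 + 5 weeks = Jun 1, 1999.
The repair is finished: Jun 1, 1999 + 37 days = Jul 8, 1999.
The quality check is done: Jul 8, 1999 + 4 weeks = Aug 5, 1999.
Diagnosis is complete: May 4, 1999.
Parts arrive: May 4, 1999 + 41 days = Jun 14, 1999.
Both prerequisites met — the quality check is done (Aug 5, 1999), parts arrive (Jun 14, 1999); the later is Aug 5, 1999.
The customer is notified: Aug 5, 1999 + 12 days = Aug 17, 1999.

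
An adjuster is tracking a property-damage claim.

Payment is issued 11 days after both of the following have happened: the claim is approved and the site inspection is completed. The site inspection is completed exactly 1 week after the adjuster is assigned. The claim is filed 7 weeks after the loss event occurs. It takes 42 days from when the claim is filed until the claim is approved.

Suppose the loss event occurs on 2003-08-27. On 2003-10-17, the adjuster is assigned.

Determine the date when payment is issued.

The loss event occurs: Aug 27, 2003.
The claim is filed: Aug 27, 2003 + 7 weeks = Oct 15, 2003.
The claim is approved: Oct 15, 2003 + 42 days = Nov 26, 2003.
The adjuster is assigned: Oct 17, 2003.
The site inspection is completed: Oct 17, 2003 + 1 week = Oct 24, 2003.
Both prerequisites met — the claim is approved (Nov 26, 2003), the site inspection is completed (Oct 24, 2003); the later is Nov 26, 2003.
Payment is issued: Nov 26, 2003 + 11 days = Dec 7, 2003.

2003-12-07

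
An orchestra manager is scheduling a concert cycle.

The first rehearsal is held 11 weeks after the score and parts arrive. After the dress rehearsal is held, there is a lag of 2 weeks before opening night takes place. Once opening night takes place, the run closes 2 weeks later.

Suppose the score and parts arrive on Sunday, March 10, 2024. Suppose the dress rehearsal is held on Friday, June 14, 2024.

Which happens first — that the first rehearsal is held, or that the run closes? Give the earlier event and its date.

The score and parts arrive: Mar 10, 2024.
The first rehearsal is held: Mar 10, 2024 + 11 weeks = May 26, 2024.
The dress rehearsal is held: Jun 14, 2024.
Opening night takes place: Jun 14, 2024 + 2 weeks = Jun 28, 2024.
The run closes: Jun 28, 2024 + 2 weeks = Jul 12, 2024.
Comparing: the first rehearsal is held on May 26, 2024 vs the run closes on Jul 12, 2024. Earlier: the first rehearsal is held.

The first rehearsal is held — Sunday, May 26, 2024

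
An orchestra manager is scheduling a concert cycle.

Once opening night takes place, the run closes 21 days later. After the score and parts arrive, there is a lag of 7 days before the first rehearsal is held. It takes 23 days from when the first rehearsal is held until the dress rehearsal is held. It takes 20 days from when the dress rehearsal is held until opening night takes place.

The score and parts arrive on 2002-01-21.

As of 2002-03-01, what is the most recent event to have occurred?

The score and parts arrive: Jan 21, 2002.
The first rehearsal is held: Jan 21, 2002 + 7 days = Jan 28, 2002.
The dress rehearsal is held: Jan 28, 2002 + 23 days = Feb 20, 2002.
Opening night takes place: Feb 20, 2002 + 20 days = Mar 12, 2002.
The run closes: Mar 12, 2002 + 21 days = Apr 2, 2002.
Mar 1, 2002 falls between when the dress rehearsal is held (Feb 20, 2002) and when opening night takes place (Mar 12, 2002).

The dress rehearsal is held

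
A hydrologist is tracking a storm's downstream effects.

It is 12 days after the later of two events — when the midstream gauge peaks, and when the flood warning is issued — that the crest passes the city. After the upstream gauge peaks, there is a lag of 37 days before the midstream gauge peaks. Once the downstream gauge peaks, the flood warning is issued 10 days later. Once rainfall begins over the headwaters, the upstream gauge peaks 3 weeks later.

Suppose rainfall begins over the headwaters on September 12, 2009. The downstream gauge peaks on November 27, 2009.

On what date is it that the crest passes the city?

December 19, 2009

Rainfall begins over the headwaters: Sep 12, 2009.
The upstream gauge peaks: Sep 12, 2009 + 3 weeks = Oct 3, 2009.
The midstream gauge peaks: Oct 3, 2009 + 37 days = Nov 9, 2009.
The downstream gauge peaks: Nov 27, 2009.
The flood warning is issued: Nov 27, 2009 + 10 days = Dec 7, 2009.
Both prerequisites met — the midstream gauge peaks (Nov 9, 2009), the flood warning is issued (Dec 7, 2009); the later is Dec 7, 2009.
The crest passes the city: Dec 7, 2009 + 12 days = Dec 19, 2009.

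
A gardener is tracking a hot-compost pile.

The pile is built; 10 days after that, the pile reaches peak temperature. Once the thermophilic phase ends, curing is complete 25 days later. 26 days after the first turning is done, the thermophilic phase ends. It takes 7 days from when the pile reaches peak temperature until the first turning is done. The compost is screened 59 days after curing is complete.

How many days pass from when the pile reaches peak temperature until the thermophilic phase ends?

Causal path: the pile reaches peak temperature → the first turning is done → the thermophilic phase ends.
Total delay along the path: 7 + 26 = 33 days.

33 days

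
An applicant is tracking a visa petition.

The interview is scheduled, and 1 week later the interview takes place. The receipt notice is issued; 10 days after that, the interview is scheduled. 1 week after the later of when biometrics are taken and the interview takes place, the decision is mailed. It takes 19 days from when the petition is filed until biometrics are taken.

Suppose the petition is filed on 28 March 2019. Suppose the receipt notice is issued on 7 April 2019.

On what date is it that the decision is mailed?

The petition is filed: Mar 28, 2019.
Biometrics are taken: Mar 28, 2019 + 19 days = Apr 16, 2019.
The receipt notice is issued: Apr 7, 2019.
The interview is scheduled: Apr 7, 2019 + 10 days = Apr 17, 2019.
The interview takes place: Apr 17, 2019 + 1 week = Apr 24, 2019.
Both prerequisites met — biometrics are taken (Apr 16, 2019), the interview takes place (Apr 24, 2019); the later is Apr 24, 2019.
The decision is mailed: Apr 24, 2019 + 1 week = May 1, 2019.

1 May 2019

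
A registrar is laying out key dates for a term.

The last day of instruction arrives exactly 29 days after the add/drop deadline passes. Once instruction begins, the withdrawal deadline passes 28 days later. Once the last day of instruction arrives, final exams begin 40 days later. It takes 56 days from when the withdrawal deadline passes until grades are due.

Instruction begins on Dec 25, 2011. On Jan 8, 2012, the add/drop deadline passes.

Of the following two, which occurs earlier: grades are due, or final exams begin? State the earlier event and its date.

Final exams begin — Mar 17, 2012

Instruction begins: Dec 25, 2011.
The withdrawal deadline passes: Dec 25, 2011 + 28 days = Jan 22, 2012.
Grades are due: Jan 22, 2012 + 56 days = Mar 18, 2012.
The add/drop deadline passes: Jan 8, 2012.
The last day of instruction arrives: Jan 8, 2012 + 29 days = Feb 6, 2012.
Final exams begin: Feb 6, 2012 + 40 days = Mar 17, 2012.
Comparing: grades are due on Mar 18, 2012 vs final exams begin on Mar 17, 2012. Earlier: final exams begin.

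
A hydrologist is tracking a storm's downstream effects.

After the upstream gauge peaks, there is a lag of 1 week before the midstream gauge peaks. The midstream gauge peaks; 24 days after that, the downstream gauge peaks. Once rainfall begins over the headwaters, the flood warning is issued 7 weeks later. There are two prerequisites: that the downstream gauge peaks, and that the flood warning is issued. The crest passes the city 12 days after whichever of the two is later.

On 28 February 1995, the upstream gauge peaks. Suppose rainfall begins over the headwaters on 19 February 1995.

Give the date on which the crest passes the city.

The upstream gauge peaks: Feb 28, 1995.
The midstream gauge peaks: Feb 28, 1995 + 1 week = Mar 7, 1995.
The downstream gauge peaks: Mar 7, 1995 + 24 days = Mar 31, 1995.
Rainfall begins over the headwaters: Feb 19, 1995.
The flood warning is issued: Feb 19, 1995 + 7 weeks = Apr 9, 1995.
Both prerequisites met — the downstream gauge peaks (Mar 31, 1995), the flood warning is issued (Apr 9, 1995); the later is Apr 9, 1995.
The crest passes the city: Apr 9, 1995 + 12 days = Apr 21, 1995.

21 April 1995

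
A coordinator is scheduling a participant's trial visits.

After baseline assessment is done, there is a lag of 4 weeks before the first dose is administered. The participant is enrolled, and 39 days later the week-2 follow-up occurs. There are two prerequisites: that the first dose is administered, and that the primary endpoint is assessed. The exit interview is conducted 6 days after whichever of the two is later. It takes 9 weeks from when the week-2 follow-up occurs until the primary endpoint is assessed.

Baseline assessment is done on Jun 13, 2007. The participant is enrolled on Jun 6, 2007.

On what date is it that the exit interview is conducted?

Sep 22, 2007

Baseline assessment is done: Jun 13, 2007.
The first dose is administered: Jun 13, 2007 + 4 weeks = Jul 11, 2007.
The participant is enrolled: Jun 6, 2007.
The week-2 follow-up occurs: Jun 6, 2007 + 39 days = Jul 15, 2007.
The primary endpoint is assessed: Jul 15, 2007 + 9 weeks = Sep 16, 2007.
Both prerequisites met — the first dose is administered (Jul 11, 2007), the primary endpoint is assessed (Sep 16, 2007); the later is Sep 16, 2007.
The exit interview is conducted: Sep 16, 2007 + 6 days = Sep 22, 2007.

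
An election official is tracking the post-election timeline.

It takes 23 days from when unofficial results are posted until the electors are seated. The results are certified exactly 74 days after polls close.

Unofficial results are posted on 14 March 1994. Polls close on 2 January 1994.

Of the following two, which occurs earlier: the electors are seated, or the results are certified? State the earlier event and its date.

The results are certified — 17 March 1994

Unofficial results are posted: Mar 14, 1994.
The electors are seated: Mar 14, 1994 + 23 days = Apr 6, 1994.
Polls close: Jan 2, 1994.
The results are certified: Jan 2, 1994 + 74 days = Mar 17, 1994.
Comparing: the electors are seated on Apr 6, 1994 vs the results are certified on Mar 17, 1994. Earlier: the results are certified.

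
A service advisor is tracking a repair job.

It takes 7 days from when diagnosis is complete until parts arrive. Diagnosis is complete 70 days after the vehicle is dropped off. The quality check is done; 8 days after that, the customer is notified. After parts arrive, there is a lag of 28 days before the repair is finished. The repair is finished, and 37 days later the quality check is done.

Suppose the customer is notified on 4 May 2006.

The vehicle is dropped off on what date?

The customer is notified: May 4, 2006.
The quality check is done: May 4, 2006 − 8 days = Apr 26, 2006.
The repair is finished: Apr 26, 2006 − 37 days = Mar 20, 2006.
Parts arrive: Mar 20, 2006 − 28 days = Feb 20, 2006.
Diagnosis is complete: Feb 20, 2006 − 7 days = Feb 13, 2006.
The vehicle is dropped off: Feb 13, 2006 − 70 days = Dec 5, 2005.

5 December 2005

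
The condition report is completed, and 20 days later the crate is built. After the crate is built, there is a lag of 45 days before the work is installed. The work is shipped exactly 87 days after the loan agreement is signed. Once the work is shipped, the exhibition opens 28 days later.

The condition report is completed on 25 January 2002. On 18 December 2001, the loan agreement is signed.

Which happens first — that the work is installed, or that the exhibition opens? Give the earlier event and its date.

The work is installed — 31 March 2002

The condition report is completed: Jan 25, 2002.
The crate is built: Jan 25, 2002 + 20 days = Feb 14, 2002.
The work is installed: Feb 14, 2002 + 45 days = Mar 31, 2002.
The loan agreement is signed: Dec 18, 2001.
The work is shipped: Dec 18, 2001 + 87 days = Mar 15, 2002.
The exhibition opens: Mar 15, 2002 + 28 days = Apr 12, 2002.
Comparing: the work is installed on Mar 31, 2002 vs the exhibition opens on Apr 12, 2002. Earlier: the work is installed.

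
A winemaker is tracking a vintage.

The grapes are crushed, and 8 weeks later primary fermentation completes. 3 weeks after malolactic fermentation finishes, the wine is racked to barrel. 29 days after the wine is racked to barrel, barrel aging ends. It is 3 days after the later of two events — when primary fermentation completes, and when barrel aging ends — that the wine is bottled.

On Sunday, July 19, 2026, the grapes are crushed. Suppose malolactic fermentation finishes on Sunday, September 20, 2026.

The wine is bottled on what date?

The grapes are crushed: Jul 19, 2026.
Primary fermentation completes: Jul 19, 2026 + 8 weeks = Sep 13, 2026.
Malolactic fermentation finishes: Sep 20, 2026.
The wine is racked to barrel: Sep 20, 2026 + 3 weeks = Oct 11, 2026.
Barrel aging ends: Oct 11, 2026 + 29 days = Nov 9, 2026.
Both prerequisites met — primary fermentation completes (Sep 13, 2026), barrel aging ends (Nov 9, 2026); the later is Nov 9, 2026.
The wine is bottled: Nov 9, 2026 + 3 days = Nov 12, 2026.

Thursday, November 12, 2026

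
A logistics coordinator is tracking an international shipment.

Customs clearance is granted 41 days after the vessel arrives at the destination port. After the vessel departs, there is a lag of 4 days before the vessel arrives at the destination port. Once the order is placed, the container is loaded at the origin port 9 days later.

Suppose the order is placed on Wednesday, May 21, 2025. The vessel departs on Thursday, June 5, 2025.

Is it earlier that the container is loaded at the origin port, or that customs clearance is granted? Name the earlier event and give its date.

The container is loaded at the origin port — Friday, May 30, 2025

The order is placed: May 21, 2025.
The container is loaded at the origin port: May 21, 2025 + 9 days = May 30, 2025.
The vessel departs: Jun 5, 2025.
The vessel arrives at the destination port: Jun 5, 2025 + 4 days = Jun 9, 2025.
Customs clearance is granted: Jun 9, 2025 + 41 days = Jul 20, 2025.
Comparing: the container is loaded at the origin port on May 30, 2025 vs customs clearance is granted on Jul 20, 2025. Earlier: the container is loaded at the origin port.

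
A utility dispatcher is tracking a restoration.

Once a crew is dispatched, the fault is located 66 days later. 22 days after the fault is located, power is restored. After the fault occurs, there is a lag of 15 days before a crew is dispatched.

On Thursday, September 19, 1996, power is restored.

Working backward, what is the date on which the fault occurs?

Power is restored: Sep 19, 1996.
The fault is located: Sep 19, 1996 − 22 days = Aug 28, 1996.
A crew is dispatched: Aug 28, 1996 − 66 days = Jun 23, 1996.
The fault occurs: Jun 23, 1996 − 15 days = Jun 8, 1996.

Saturday, June 8, 1996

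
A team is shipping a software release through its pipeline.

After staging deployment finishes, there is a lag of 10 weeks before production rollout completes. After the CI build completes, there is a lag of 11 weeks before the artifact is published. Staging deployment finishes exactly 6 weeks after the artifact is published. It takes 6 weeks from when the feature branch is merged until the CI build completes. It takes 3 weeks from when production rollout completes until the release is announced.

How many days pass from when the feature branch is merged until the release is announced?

252 days

Causal path: the feature branch is merged → the CI build completes → the artifact is published → staging deployment finishes → production rollout completes → the release is announced.
Total delay along the path: 6 + 11 + 6 + 10 + 3 weeks = 36 weeks = 252 days.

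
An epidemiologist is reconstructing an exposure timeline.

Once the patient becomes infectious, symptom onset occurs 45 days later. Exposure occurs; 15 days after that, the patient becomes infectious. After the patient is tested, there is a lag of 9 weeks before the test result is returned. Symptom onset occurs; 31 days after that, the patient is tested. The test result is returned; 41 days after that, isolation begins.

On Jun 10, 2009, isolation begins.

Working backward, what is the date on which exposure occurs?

Isolation begins: Jun 10, 2009.
The test result is returned: Jun 10, 2009 − 41 days = Apr 30, 2009.
The patient is tested: Apr 30, 2009 − 9 weeks = Feb 26, 2009.
Symptom onset occurs: Feb 26, 2009 − 31 days = Jan 26, 2009.
The patient becomes infectious: Jan 26, 2009 − 45 days = Dec 12, 2008.
Exposure occurs: Dec 12, 2008 − 15 days = Nov 27, 2008.

Nov 27, 2008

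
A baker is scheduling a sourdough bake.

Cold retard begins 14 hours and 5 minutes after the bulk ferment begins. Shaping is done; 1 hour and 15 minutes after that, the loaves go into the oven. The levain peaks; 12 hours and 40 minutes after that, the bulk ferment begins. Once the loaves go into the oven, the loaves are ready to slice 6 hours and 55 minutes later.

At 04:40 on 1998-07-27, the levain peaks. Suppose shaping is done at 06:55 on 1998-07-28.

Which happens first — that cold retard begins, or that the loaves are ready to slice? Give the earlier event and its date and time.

The levain peaks: 04:40 Jul 27, 1998.
The bulk ferment begins: 04:40 Jul 27, 1998 + 12h40m = 17:20 Jul 27, 1998.
Cold retard begins: 17:20 Jul 27, 1998 + 14h05m = 07:25 Jul 28, 1998.
Shaping is done: 06:55 Jul 28, 1998.
The loaves go into the oven: 06:55 Jul 28, 1998 + 1h15m = 08:10 Jul 28, 1998.
The loaves are ready to slice: 08:10 Jul 28, 1998 + 6h55m = 15:05 Jul 28, 1998.
Comparing: cold retard begins at 07:25 Jul 28, 1998 vs the loaves are ready to slice at 15:05 Jul 28, 1998. Earlier: cold retard begins.

Cold retard begins — 07:25 on 1998-07-28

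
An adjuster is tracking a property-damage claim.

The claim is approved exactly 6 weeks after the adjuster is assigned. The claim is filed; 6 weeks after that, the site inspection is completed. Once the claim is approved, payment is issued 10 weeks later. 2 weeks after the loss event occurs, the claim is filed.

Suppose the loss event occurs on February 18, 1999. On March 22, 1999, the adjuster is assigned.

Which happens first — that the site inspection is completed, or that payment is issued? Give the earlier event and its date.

The site inspection is completed — April 15, 1999

The loss event occurs: Feb 18, 1999.
The claim is filed: Feb 18, 1999 + 2 weeks = Mar 4, 1999.
The site inspection is completed: Mar 4, 1999 + 6 weeks = Apr 15, 1999.
The adjuster is assigned: Mar 22, 1999.
The claim is approved: Mar 22, 1999 + 6 weeks = May 3, 1999.
Payment is issued: May 3, 1999 + 10 weeks = Jul 12, 1999.
Comparing: the site inspection is completed on Apr 15, 1999 vs payment is issued on Jul 12, 1999. Earlier: the site inspection is completed.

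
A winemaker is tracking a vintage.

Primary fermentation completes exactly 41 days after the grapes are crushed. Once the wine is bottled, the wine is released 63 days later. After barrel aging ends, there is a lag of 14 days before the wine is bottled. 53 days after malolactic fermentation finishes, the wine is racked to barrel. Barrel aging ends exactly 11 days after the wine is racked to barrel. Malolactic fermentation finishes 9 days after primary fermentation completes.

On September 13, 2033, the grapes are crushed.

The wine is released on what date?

March 23, 2034

The grapes are crushed: Sep 13, 2033.
Primary fermentation completes: Sep 13, 2033 + 41 days = Oct 24, 2033.
Malolactic fermentation finishes: Oct 24, 2033 + 9 days = Nov 2, 2033.
The wine is racked to barrel: Nov 2, 2033 + 53 days = Dec 25, 2033.
Barrel aging ends: Dec 25, 2033 + 11 days = Jan 5, 2034.
The wine is bottled: Jan 5, 2034 + 14 days = Jan 19, 2034.
The wine is released: Jan 19, 2034 + 63 days = Mar 23, 2034.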